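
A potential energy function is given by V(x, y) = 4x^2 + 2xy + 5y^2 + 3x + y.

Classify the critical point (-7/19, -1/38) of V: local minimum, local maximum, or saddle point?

local minimum

The Hessian of V is constant: H = [[8, 2], [2, 10]].
det(H) = 8·10 − 2² = 76.
det(H) > 0 and tr(H) = 18 > 0, so H is positive definite and the point is a local minimum.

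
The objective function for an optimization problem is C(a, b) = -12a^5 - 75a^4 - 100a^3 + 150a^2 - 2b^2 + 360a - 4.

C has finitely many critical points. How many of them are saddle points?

C separates as a function of a plus a function of b, so ∇C=0 decouples.
∂C/∂a = -60(a - 1)(a + 1)(a + 2)(a + 3) = 0 at a ∈ {-3, -2, -1, 1}; ∂C/∂b = -4b = 0 at b ∈ {0}.
The Hessian is diagonal: diag(C_aa, C_bb). Second derivatives: C_aa(-3)=480, C_aa(-2)=-180, C_aa(-1)=240, C_aa(1)=-1440; C_bb(0)=-4.
Saddle points occur where the two diagonal entries have opposite signs: (-3, 0), (-1, 0). Count: 2.

2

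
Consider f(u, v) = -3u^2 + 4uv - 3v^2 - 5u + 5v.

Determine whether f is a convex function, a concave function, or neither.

concave

f is quadratic, so its Hessian is the constant matrix H = [[-6, 4], [4, -6]].
det(H) = 20, tr(H) = -12.
det(H) > 0 and tr(H) < 0, so H is negative definite everywhere: concave.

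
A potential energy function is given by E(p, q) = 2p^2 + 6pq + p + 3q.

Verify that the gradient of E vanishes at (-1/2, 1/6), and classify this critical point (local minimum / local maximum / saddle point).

∇E = (4p + 6q + 1, 6p + 3); substituting (-1/2, 1/6) gives ∇E = (0, 0), so (-1/2, 1/6) is indeed a critical point.
The Hessian of E is constant: H = [[4, 6], [6, 0]].
det(H) = 4·0 − 6² = -36.
Since det(H) < 0, H is indefinite and the critical point is a saddle point.

saddle point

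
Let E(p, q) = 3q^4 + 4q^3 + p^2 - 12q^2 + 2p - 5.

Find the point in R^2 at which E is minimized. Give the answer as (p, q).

E(p,q) separates as A(p) + B(q) − 5, so its minimum is min A + min B − 5.
A'(p) = 2p + 2 vanishes at p ∈ {-1}; B'(q) = 12q(q - 1)(q + 2) vanishes at q ∈ {-2, 0, 1}.
Local minima of A (where A''>0): A(-1)=-1. Local minima of B: B(-2)=-32, B(1)=-5.
So the global minimum of E is A(-1) + B(-2) − 5 = -1 − 32 − 5 = -38, attained at (-1, -2).

(-1, -2)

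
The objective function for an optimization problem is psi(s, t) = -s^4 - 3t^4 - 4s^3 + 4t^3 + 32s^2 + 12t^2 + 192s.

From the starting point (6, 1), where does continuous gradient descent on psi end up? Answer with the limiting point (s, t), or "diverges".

diverges

psi is separable, so gradient descent decouples: s follows -∂psi/∂s, t follows -∂psi/∂t.
∂psi/∂s = -4(s - 4)(s + 3)(s + 4); at s=6 this is -720, so s increases.
∂psi/∂t = -12t(t - 2)(t + 1); at t=1 this is 24, so t decreases.
The s-coordinate has no critical point in that direction and runs off to infinity.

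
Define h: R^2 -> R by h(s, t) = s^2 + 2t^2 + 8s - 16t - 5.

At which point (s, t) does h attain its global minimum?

h(s,t) separates as P(s) + Q(t) − 5, so its minimum is min P + min Q − 5.
P'(s) = 2s + 8 vanishes at s ∈ {-4}; Q'(t) = 4(t - 4) vanishes at t ∈ {4}.
Local minima of P (where P''>0): P(-4)=-16. Local minima of Q: Q(4)=-32.
So the global minimum of h is P(-4) + Q(4) − 5 = -16 − 32 − 5 = -53, attained at (-4, 4).

(-4, 4)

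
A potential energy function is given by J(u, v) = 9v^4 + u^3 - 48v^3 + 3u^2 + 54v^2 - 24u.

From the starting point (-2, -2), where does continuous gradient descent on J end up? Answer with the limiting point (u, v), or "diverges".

J is separable, so gradient descent decouples: u follows -∂J/∂u, v follows -∂J/∂v.
∂J/∂u = 3(u - 2)(u + 4); at u=-2 this is -24, so u increases.
∂J/∂v = 36v(v - 3)(v - 1); at v=-2 this is -1080, so v increases.
u converges to its nearest critical value 2 (a local min of the u-part); v converges to 0. The iterate converges to (2, 0).

(2, 0)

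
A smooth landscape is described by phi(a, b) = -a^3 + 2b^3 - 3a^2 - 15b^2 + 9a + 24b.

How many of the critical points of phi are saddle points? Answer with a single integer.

2

phi separates as a function of a plus a function of b, so ∇phi=0 decouples.
∂phi/∂a = -3(a - 1)(a + 3) = 0 at a ∈ {-3, 1}; ∂phi/∂b = 6(b - 4)(b - 1) = 0 at b ∈ {1, 4}.
The Hessian is diagonal: diag(phi_aa, phi_bb). Second derivatives: phi_aa(-3)=12, phi_aa(1)=-12; phi_bb(1)=-18, phi_bb(4)=18.
Saddle points occur where the two diagonal entries have opposite signs: (-3, 1), (1, 4). Count: 2.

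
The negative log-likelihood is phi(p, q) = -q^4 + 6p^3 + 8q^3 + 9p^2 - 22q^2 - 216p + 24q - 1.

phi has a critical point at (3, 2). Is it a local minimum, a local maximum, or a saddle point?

The mixed partial ∂²phi/∂p∂q is 0, so the Hessian at any point is diag(phi_pp, phi_qq) = diag(18(2p + 1), 4(-3q^2 + 12q - 11)).
At (3, 2): H = diag(126, 4).
Both eigenvalues are positive, so H is positive definite: a local minimum.

local minimum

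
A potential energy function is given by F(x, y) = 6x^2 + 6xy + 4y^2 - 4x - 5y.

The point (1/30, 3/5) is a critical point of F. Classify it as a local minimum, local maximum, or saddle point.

The Hessian of F is constant: H = [[12, 6], [6, 8]].
det(H) = 12·8 − 6² = 60.
det(H) > 0 and tr(H) = 20 > 0, so H is positive definite and the point is a local minimum.

local minimum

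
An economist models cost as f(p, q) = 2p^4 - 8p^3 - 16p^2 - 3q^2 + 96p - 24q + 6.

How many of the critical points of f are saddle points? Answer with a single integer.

2

f separates as a function of p plus a function of q, so ∇f=0 decouples.
∂f/∂p = 8(p - 3)(p - 2)(p + 2) = 0 at p ∈ {-2, 2, 3}; ∂f/∂q = -6(q + 4) = 0 at q ∈ {-4}.
The Hessian is diagonal: diag(f_pp, f_qq). Second derivatives: f_pp(-2)=160, f_pp(2)=-32, f_pp(3)=40; f_qq(-4)=-6.
Saddle points occur where the two diagonal entries have opposite signs: (-2, -4), (3, -4). Count: 2.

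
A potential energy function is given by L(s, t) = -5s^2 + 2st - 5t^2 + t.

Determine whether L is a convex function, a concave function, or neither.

L is quadratic, so its Hessian is the constant matrix H = [[-10, 2], [2, -10]].
det(H) = 96, tr(H) = -20.
det(H) > 0 and tr(H) < 0, so H is negative definite everywhere: concave.

concave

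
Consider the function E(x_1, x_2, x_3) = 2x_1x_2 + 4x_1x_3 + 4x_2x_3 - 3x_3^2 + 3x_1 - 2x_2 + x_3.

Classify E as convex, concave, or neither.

neither

E is quadratic, so its Hessian is the constant matrix H = [[0, 2, 4], [2, 0, 4], [4, 4, -6]].
Leading principal minors: 0, -4, 88.
Neither pattern holds ⇒ H is indefinite ⇒ neither convex nor concave.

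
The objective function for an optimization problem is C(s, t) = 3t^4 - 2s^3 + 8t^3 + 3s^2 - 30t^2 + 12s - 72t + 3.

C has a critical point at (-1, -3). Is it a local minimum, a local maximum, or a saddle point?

local minimum

The mixed partial ∂²C/∂s∂t is 0, so the Hessian at any point is diag(C_ss, C_tt) = diag(6(-2s + 1), 12(3t^2 + 4t - 5)).
At (-1, -3): H = diag(18, 120).
Both eigenvalues are positive, so H is positive definite: a local minimum.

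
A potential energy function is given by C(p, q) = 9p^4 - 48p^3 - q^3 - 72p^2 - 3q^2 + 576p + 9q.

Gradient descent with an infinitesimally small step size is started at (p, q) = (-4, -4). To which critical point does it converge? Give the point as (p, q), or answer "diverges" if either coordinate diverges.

(-2, -3)

C is separable, so gradient descent decouples: p follows -∂C/∂p, q follows -∂C/∂q.
∂C/∂p = 36(p - 4)(p - 2)(p + 2); at p=-4 this is -3456, so p increases.
∂C/∂q = -3(q - 1)(q + 3); at q=-4 this is -15, so q increases.
p converges to its nearest critical value -2 (a local min of the p-part); q converges to -3. The iterate converges to (-2, -3).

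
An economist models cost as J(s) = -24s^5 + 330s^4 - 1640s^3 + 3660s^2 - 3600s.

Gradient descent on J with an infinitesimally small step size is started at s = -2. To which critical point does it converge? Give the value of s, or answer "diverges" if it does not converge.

1

J'(s) = -120(s - 5)(s - 3)(s - 2)(s - 1), so J'(-2) = -50400.
Gradient descent moves in the -J' direction, i.e. s is increasing.
The nearest critical point in that direction is s = 1, where J'' = 960 > 0 (a local minimum). The iterate converges there.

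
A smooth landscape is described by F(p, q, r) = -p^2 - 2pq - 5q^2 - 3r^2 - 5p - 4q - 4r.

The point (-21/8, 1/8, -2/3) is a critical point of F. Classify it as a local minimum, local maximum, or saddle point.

local maximum

The Hessian is constant: H = [[-2, -2, 0], [-2, -10, 0], [0, 0, -6]].
Leading principal minors: Δ₁ = -2, Δ₂ = 16, Δ₃ = -96.
The minors alternate sign starting negative (−, +, −), so H is negative definite: a local maximum.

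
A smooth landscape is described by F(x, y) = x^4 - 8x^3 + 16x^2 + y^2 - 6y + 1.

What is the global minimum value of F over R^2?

-8

F(x,y) separates as P(x) + Q(y) + 1, so its minimum is min P + min Q + 1.
P'(x) = 4x(x - 4)(x - 2) vanishes at x ∈ {0, 2, 4}; Q'(y) = 2y - 6 vanishes at y ∈ {3}.
Local minima of P (where P''>0): P(0)=0, P(4)=0. Local minima of Q: Q(3)=-9.
So the global minimum of F is P(0) + Q(3) + 1 = 0 − 9 + 1 = -8, attained at (0, 3).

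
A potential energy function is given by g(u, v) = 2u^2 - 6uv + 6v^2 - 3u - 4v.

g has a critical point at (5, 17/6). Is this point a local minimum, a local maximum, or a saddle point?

local minimum

The Hessian of g is constant: H = [[4, -6], [-6, 12]].
det(H) = 4·12 − (-6)² = 12.
det(H) > 0 and tr(H) = 16 > 0, so H is positive definite and the point is a local minimum.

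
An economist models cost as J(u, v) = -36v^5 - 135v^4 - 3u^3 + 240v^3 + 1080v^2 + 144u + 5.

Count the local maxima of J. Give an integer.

J separates as a function of u plus a function of v, so ∇J=0 decouples.
∂J/∂u = -9(u - 4)(u + 4) = 0 at u ∈ {-4, 4}; ∂J/∂v = -180v(v - 2)(v + 2)(v + 3) = 0 at v ∈ {-3, -2, 0, 2}.
The Hessian is diagonal: diag(J_uu, J_vv). Second derivatives: J_uu(-4)=72, J_uu(4)=-72; J_vv(-3)=2700, J_vv(-2)=-1440, J_vv(0)=2160, J_vv(2)=-7200.
Local maxima occur where both diagonal entries negative: (4, -2), (4, 2). Count: 2.

2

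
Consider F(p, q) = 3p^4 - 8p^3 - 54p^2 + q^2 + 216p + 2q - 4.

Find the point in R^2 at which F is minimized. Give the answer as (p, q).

(-3, -1)

F(p,q) separates as A(p) + B(q) − 4, so its minimum is min A + min B − 4.
A'(p) = 12(p - 3)(p - 2)(p + 3) vanishes at p ∈ {-3, 2, 3}; B'(q) = 2q + 2 vanishes at q ∈ {-1}.
Local minima of A (where A''>0): A(-3)=-675, A(3)=189. Local minima of B: B(-1)=-1.
So the global minimum of F is A(-3) + B(-1) − 4 = -675 − 1 − 4 = -680, attained at (-3, -1).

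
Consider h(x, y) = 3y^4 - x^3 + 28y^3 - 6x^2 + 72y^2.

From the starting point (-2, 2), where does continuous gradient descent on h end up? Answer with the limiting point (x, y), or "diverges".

h is separable, so gradient descent decouples: x follows -∂h/∂x, y follows -∂h/∂y.
∂h/∂x = -3x(x + 4); at x=-2 this is 12, so x decreases.
∂h/∂y = 12y(y + 3)(y + 4); at y=2 this is 720, so y decreases.
x converges to its nearest critical value -4 (a local min of the x-part); y converges to 0. The iterate converges to (-4, 0).

(-4, 0)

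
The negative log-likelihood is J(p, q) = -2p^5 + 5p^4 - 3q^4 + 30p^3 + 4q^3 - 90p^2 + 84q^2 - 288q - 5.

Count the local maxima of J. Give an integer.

J separates as a function of p plus a function of q, so ∇J=0 decouples.
∂J/∂p = -10p(p - 3)(p - 2)(p + 3) = 0 at p ∈ {-3, 0, 2, 3}; ∂J/∂q = -12(q - 3)(q - 2)(q + 4) = 0 at q ∈ {-4, 2, 3}.
The Hessian is diagonal: diag(J_pp, J_qq). Second derivatives: J_pp(-3)=900, J_pp(0)=-180, J_pp(2)=100, J_pp(3)=-180; J_qq(-4)=-504, J_qq(2)=72, J_qq(3)=-84.
Local maxima occur where both diagonal entries negative: (0, -4), (0, 3), (3, -4), (3, 3). Count: 4.

4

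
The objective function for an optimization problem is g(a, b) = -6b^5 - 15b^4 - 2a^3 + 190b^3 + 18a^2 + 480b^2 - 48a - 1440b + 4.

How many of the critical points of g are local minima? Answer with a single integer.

g separates as a function of a plus a function of b, so ∇g=0 decouples.
∂g/∂a = -6(a - 4)(a - 2) = 0 at a ∈ {2, 4}; ∂g/∂b = -30(b - 4)(b - 1)(b + 3)(b + 4) = 0 at b ∈ {-4, -3, 1, 4}.
The Hessian is diagonal: diag(g_aa, g_bb). Second derivatives: g_aa(2)=12, g_aa(4)=-12; g_bb(-4)=1200, g_bb(-3)=-840, g_bb(1)=1800, g_bb(4)=-5040.
Local minima occur where both diagonal entries positive: (2, -4), (2, 1). Count: 2.

2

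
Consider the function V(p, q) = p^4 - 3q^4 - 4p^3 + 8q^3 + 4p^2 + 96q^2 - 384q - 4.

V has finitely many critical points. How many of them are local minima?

2

V separates as a function of p plus a function of q, so ∇V=0 decouples.
∂V/∂p = 4p(p - 2)(p - 1) = 0 at p ∈ {0, 1, 2}; ∂V/∂q = -12(q - 4)(q - 2)(q + 4) = 0 at q ∈ {-4, 2, 4}.
The Hessian is diagonal: diag(V_pp, V_qq). Second derivatives: V_pp(0)=8, V_pp(1)=-4, V_pp(2)=8; V_qq(-4)=-576, V_qq(2)=144, V_qq(4)=-192.
Local minima occur where both diagonal entries positive: (0, 2), (2, 2). Count: 2.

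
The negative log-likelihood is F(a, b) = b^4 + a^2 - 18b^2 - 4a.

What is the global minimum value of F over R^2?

-85

F(a,b) separates as P(a) + Q(b), so its minimum is min P + min Q.
P'(a) = 2a - 4 vanishes at a ∈ {2}; Q'(b) = 4b(b - 3)(b + 3) vanishes at b ∈ {-3, 0, 3}.
Local minima of P (where P''>0): P(2)=-4. Local minima of Q: Q(-3)=-81, Q(3)=-81.
So the global minimum of F is P(2) + Q(-3) = -4 − 81 = -85, attained at (2, -3).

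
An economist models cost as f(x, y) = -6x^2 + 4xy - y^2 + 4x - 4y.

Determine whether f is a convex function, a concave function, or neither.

f is quadratic, so its Hessian is the constant matrix H = [[-12, 4], [4, -2]].
det(H) = 8, tr(H) = -14.
det(H) > 0 and tr(H) < 0, so H is negative definite everywhere: concave.

concave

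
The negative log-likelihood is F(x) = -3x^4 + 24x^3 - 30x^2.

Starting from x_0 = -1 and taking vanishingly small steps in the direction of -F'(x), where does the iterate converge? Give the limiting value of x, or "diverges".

F'(x) = -12x(x - 5)(x - 1), so F'(-1) = 144.
Gradient descent moves in the -F' direction, i.e. x is decreasing.
There is no critical point below x=-1, and F' keeps the same sign, so the iterate runs off to −∞.

diverges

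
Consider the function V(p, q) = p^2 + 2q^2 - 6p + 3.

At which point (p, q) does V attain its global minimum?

V(p,q) separates as A(p) + B(q) + 3, so its minimum is min A + min B + 3.
A'(p) = 2p - 6 vanishes at p ∈ {3}; B'(q) = 4q vanishes at q ∈ {0}.
Local minima of A (where A''>0): A(3)=-9. Local minima of B: B(0)=0.
So the global minimum of V is A(3) + B(0) + 3 = -9 + 0 + 3 = -6, attained at (3, 0).

(3, 0)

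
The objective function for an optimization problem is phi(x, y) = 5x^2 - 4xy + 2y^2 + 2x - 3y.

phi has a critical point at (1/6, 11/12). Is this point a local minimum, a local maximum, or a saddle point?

local minimum

The Hessian of phi is constant: H = [[10, -4], [-4, 4]].
det(H) = 10·4 − (-4)² = 24.
det(H) > 0 and tr(H) = 14 > 0, so H is positive definite and the point is a local minimum.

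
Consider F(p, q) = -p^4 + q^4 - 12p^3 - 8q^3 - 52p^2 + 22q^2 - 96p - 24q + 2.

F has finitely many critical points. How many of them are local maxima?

F separates as a function of p plus a function of q, so ∇F=0 decouples.
∂F/∂p = -4(p + 2)(p + 3)(p + 4) = 0 at p ∈ {-4, -3, -2}; ∂F/∂q = 4(q - 3)(q - 2)(q - 1) = 0 at q ∈ {1, 2, 3}.
The Hessian is diagonal: diag(F_pp, F_qq). Second derivatives: F_pp(-4)=-8, F_pp(-3)=4, F_pp(-2)=-8; F_qq(1)=8, F_qq(2)=-4, F_qq(3)=8.
Local maxima occur where both diagonal entries negative: (-4, 2), (-2, 2). Count: 2.

2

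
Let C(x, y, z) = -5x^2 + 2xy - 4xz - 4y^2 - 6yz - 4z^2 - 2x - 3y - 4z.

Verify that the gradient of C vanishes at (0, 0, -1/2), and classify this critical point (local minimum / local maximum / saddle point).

∇C = (-10x + 2y - 4z - 2, 2x - 8y - 6z - 3, -4x - 6y - 8z - 4); substituting (0, 0, -1/2) gives ∇C = (0, 0, 0), so (0, 0, -1/2) is indeed a critical point.
The Hessian is constant: H = [[-10, 2, -4], [2, -8, -6], [-4, -6, -8]].
Leading principal minors: Δ₁ = -10, Δ₂ = 76, Δ₃ = -24.
The minors alternate sign starting negative (−, +, −), so H is negative definite: a local maximum.

local maximum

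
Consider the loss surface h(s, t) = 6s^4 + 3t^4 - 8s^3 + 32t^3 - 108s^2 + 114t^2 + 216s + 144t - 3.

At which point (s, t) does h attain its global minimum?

(-3, -1)

h(s,t) separates as P(s) + Q(t) − 3, so its minimum is min P + min Q − 3.
P'(s) = 24(s - 3)(s - 1)(s + 3) vanishes at s ∈ {-3, 1, 3}; Q'(t) = 12(t + 1)(t + 3)(t + 4) vanishes at t ∈ {-4, -3, -1}.
Local minima of P (where P''>0): P(-3)=-918, P(3)=-54. Local minima of Q: Q(-4)=-32, Q(-1)=-59.
So the global minimum of h is P(-3) + Q(-1) − 3 = -918 − 59 − 3 = -980, attained at (-3, -1).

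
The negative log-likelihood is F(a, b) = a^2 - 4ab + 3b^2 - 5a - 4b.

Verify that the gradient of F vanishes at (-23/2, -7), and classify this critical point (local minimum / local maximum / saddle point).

saddle point

∇F = (2a - 4b - 5, -4a + 6b - 4); substituting (-23/2, -7) gives ∇F = (0, 0), so (-23/2, -7) is indeed a critical point.
The Hessian of F is constant: H = [[2, -4], [-4, 6]].
det(H) = 2·6 − (-4)² = -4.
Since det(H) < 0, H is indefinite and the critical point is a saddle point.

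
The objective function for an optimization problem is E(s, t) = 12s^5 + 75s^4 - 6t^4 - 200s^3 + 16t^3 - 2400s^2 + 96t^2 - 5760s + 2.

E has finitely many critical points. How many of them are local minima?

E separates as a function of s plus a function of t, so ∇E=0 decouples.
∂E/∂s = 60(s - 4)(s + 2)(s + 3)(s + 4) = 0 at s ∈ {-4, -3, -2, 4}; ∂E/∂t = -24t(t - 4)(t + 2) = 0 at t ∈ {-2, 0, 4}.
The Hessian is diagonal: diag(E_ss, E_tt). Second derivatives: E_ss(-4)=-960, E_ss(-3)=420, E_ss(-2)=-720, E_ss(4)=20160; E_tt(-2)=-288, E_tt(0)=192, E_tt(4)=-576.
Local minima occur where both diagonal entries positive: (-3, 0), (4, 0). Count: 2.

2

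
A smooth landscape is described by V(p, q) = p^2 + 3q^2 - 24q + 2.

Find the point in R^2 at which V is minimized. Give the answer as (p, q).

V(p,q) separates as A(p) + B(q) + 2, so its minimum is min A + min B + 2.
A'(p) = 2p vanishes at p ∈ {0}; B'(q) = 6q - 24 vanishes at q ∈ {4}.
Local minima of A (where A''>0): A(0)=0. Local minima of B: B(4)=-48.
So the global minimum of V is A(0) + B(4) + 2 = 0 − 48 + 2 = -46, attained at (0, 4).

(0, 4)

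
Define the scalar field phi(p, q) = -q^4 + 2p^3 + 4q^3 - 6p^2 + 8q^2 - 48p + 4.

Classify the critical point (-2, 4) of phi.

local maximum

The mixed partial ∂²phi/∂p∂q is 0, so the Hessian at any point is diag(phi_pp, phi_qq) = diag(12(p - 1), 4(-3q^2 + 6q + 4)).
At (-2, 4): H = diag(-36, -80).
Both eigenvalues are negative, so H is negative definite: a local maximum.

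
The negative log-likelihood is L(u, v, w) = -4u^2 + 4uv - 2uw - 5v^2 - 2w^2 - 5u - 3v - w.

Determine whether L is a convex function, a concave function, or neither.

L is quadratic, so its Hessian is the constant matrix H = [[-8, 4, -2], [4, -10, 0], [-2, 0, -4]].
Leading principal minors: -8, 64, -216.
Signs alternate −, +, − ⇒ H ≺ 0 ⇒ concave.

concave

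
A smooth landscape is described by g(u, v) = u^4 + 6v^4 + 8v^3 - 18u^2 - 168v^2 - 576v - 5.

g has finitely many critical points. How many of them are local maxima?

1

g separates as a function of u plus a function of v, so ∇g=0 decouples.
∂g/∂u = 4u(u - 3)(u + 3) = 0 at u ∈ {-3, 0, 3}; ∂g/∂v = 24(v - 4)(v + 2)(v + 3) = 0 at v ∈ {-3, -2, 4}.
The Hessian is diagonal: diag(g_uu, g_vv). Second derivatives: g_uu(-3)=72, g_uu(0)=-36, g_uu(3)=72; g_vv(-3)=168, g_vv(-2)=-144, g_vv(4)=1008.
Local maxima occur where both diagonal entries negative: (0, -2). Count: 1.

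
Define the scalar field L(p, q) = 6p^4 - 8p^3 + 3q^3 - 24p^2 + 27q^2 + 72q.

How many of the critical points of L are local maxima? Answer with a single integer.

L separates as a function of p plus a function of q, so ∇L=0 decouples.
∂L/∂p = 24p(p - 2)(p + 1) = 0 at p ∈ {-1, 0, 2}; ∂L/∂q = 9(q + 2)(q + 4) = 0 at q ∈ {-4, -2}.
The Hessian is diagonal: diag(L_pp, L_qq). Second derivatives: L_pp(-1)=72, L_pp(0)=-48, L_pp(2)=144; L_qq(-4)=-18, L_qq(-2)=18.
Local maxima occur where both diagonal entries negative: (0, -4). Count: 1.

1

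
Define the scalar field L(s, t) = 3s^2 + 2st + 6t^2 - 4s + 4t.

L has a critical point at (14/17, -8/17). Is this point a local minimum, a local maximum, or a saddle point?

local minimum

The Hessian of L is constant: H = [[6, 2], [2, 12]].
det(H) = 6·12 − 2² = 68.
det(H) > 0 and tr(H) = 18 > 0, so H is positive definite and the point is a local minimum.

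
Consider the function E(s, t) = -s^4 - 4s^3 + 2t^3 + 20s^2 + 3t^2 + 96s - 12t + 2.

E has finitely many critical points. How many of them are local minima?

1

E separates as a function of s plus a function of t, so ∇E=0 decouples.
∂E/∂s = -4(s - 3)(s + 2)(s + 4) = 0 at s ∈ {-4, -2, 3}; ∂E/∂t = 6(t - 1)(t + 2) = 0 at t ∈ {-2, 1}.
The Hessian is diagonal: diag(E_ss, E_tt). Second derivatives: E_ss(-4)=-56, E_ss(-2)=40, E_ss(3)=-140; E_tt(-2)=-18, E_tt(1)=18.
Local minima occur where both diagonal entries positive: (-2, 1). Count: 1.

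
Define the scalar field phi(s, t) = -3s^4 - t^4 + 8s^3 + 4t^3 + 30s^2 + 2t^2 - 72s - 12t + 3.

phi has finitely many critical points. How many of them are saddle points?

phi separates as a function of s plus a function of t, so ∇phi=0 decouples.
∂phi/∂s = -12(s - 3)(s - 1)(s + 2) = 0 at s ∈ {-2, 1, 3}; ∂phi/∂t = -4(t - 3)(t - 1)(t + 1) = 0 at t ∈ {-1, 1, 3}.
The Hessian is diagonal: diag(phi_ss, phi_tt). Second derivatives: phi_ss(-2)=-180, phi_ss(1)=72, phi_ss(3)=-120; phi_tt(-1)=-32, phi_tt(1)=16, phi_tt(3)=-32.
Saddle points occur where the two diagonal entries have opposite signs: (-2, 1), (1, -1), (1, 3), (3, 1). Count: 4.

4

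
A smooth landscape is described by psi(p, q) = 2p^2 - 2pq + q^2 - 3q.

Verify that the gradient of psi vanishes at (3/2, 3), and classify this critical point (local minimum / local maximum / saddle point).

∇psi = (4p - 2q, -2p + 2q - 3); substituting (3/2, 3) gives ∇psi = (0, 0), so (3/2, 3) is indeed a critical point.
The Hessian of psi is constant: H = [[4, -2], [-2, 2]].
det(H) = 4·2 − (-2)² = 4.
det(H) > 0 and tr(H) = 6 > 0, so H is positive definite and the point is a local minimum.

local minimum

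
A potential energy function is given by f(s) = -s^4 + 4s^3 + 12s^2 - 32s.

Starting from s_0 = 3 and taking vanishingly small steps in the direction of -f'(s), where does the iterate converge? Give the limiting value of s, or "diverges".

1

f'(s) = -4(s - 4)(s - 1)(s + 2), so f'(3) = 40.
Gradient descent moves in the -f' direction, i.e. s is decreasing.
The nearest critical point in that direction is s = 1, where f'' = 36 > 0 (a local minimum). The iterate converges there.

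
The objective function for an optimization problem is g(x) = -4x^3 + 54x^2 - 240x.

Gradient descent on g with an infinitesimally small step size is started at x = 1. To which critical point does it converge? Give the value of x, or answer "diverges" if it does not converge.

4

g'(x) = -12(x - 5)(x - 4), so g'(1) = -144.
Gradient descent moves in the -g' direction, i.e. x is increasing.
The nearest critical point in that direction is x = 4, where g'' = 12 > 0 (a local minimum). The iterate converges there.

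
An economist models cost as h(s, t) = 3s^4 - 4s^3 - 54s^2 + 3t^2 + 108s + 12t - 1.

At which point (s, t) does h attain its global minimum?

h(s,t) separates as P(s) + Q(t) − 1, so its minimum is min P + min Q − 1.
P'(s) = 12(s - 3)(s - 1)(s + 3) vanishes at s ∈ {-3, 1, 3}; Q'(t) = 6(t + 2) vanishes at t ∈ {-2}.
Local minima of P (where P''>0): P(-3)=-459, P(3)=-27. Local minima of Q: Q(-2)=-12.
So the global minimum of h is P(-3) + Q(-2) − 1 = -459 − 12 − 1 = -472, attained at (-3, -2).

(-3, -2)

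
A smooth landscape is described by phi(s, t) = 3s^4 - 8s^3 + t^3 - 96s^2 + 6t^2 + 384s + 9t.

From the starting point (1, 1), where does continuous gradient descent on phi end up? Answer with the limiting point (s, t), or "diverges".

phi is separable, so gradient descent decouples: s follows -∂phi/∂s, t follows -∂phi/∂t.
∂phi/∂s = 12(s - 4)(s - 2)(s + 4); at s=1 this is 180, so s decreases.
∂phi/∂t = 3(t + 1)(t + 3); at t=1 this is 24, so t decreases.
s converges to its nearest critical value -4 (a local min of the s-part); t converges to -1. The iterate converges to (-4, -1).

(-4, -1)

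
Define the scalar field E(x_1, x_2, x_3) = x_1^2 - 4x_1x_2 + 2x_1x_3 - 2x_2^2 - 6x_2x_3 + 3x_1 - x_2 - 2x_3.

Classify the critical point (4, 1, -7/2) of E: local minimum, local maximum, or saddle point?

saddle point

The Hessian is constant: H = [[2, -4, 2], [-4, -4, -6], [2, -6, 0]].
Leading principal minors: Δ₁ = 2, Δ₂ = -24, Δ₃ = 40.
The minors fit neither the all-positive nor the alternating-sign pattern, so H is indefinite: a saddle point.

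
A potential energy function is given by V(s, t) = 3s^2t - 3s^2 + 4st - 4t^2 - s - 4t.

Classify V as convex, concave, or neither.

neither

The term 3s^2t is cubic, so the Hessian is not constant.
∂²V/∂s² = 6t - 6, which takes both signs as t varies (negative for sufficiently negative t). A diagonal entry of the Hessian changing sign means the Hessian is neither positive- nor negative-semidefinite on all of R^2.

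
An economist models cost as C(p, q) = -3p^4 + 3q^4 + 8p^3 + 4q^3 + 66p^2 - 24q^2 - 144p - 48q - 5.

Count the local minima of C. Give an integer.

2

C separates as a function of p plus a function of q, so ∇C=0 decouples.
∂C/∂p = -12(p - 4)(p - 1)(p + 3) = 0 at p ∈ {-3, 1, 4}; ∂C/∂q = 12(q - 2)(q + 1)(q + 2) = 0 at q ∈ {-2, -1, 2}.
The Hessian is diagonal: diag(C_pp, C_qq). Second derivatives: C_pp(-3)=-336, C_pp(1)=144, C_pp(4)=-252; C_qq(-2)=48, C_qq(-1)=-36, C_qq(2)=144.
Local minima occur where both diagonal entries positive: (1, -2), (1, 2). Count: 2.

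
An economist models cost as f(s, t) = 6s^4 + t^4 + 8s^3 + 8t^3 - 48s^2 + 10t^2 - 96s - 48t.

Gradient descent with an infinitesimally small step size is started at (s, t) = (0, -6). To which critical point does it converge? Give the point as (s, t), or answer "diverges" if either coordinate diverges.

f is separable, so gradient descent decouples: s follows -∂f/∂s, t follows -∂f/∂t.
∂f/∂s = 24(s - 2)(s + 1)(s + 2); at s=0 this is -96, so s increases.
∂f/∂t = 4(t - 1)(t + 3)(t + 4); at t=-6 this is -168, so t increases.
s converges to its nearest critical value 2 (a local min of the s-part); t converges to -4. The iterate converges to (2, -4).

(2, -4)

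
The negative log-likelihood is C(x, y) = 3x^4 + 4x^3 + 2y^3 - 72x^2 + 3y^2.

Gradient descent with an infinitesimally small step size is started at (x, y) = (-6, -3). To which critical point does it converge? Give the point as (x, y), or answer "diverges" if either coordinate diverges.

diverges

C is separable, so gradient descent decouples: x follows -∂C/∂x, y follows -∂C/∂y.
∂C/∂x = 12x(x - 3)(x + 4); at x=-6 this is -1296, so x increases.
∂C/∂y = 6y(y + 1); at y=-3 this is 36, so y decreases.
The y-coordinate has no critical point in that direction and runs off to infinity.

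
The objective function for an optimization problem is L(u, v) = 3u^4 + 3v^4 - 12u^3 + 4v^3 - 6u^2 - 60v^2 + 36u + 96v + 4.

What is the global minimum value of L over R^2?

L(u,v) separates as P(u) + Q(v) + 4, so its minimum is min P + min Q + 4.
P'(u) = 12(u - 3)(u - 1)(u + 1) vanishes at u ∈ {-1, 1, 3}; Q'(v) = 12(v - 2)(v - 1)(v + 4) vanishes at v ∈ {-4, 1, 2}.
Local minima of P (where P''>0): P(-1)=-27, P(3)=-27. Local minima of Q: Q(-4)=-832, Q(2)=32.
So the global minimum of L is P(-1) + Q(-4) + 4 = -27 − 832 + 4 = -855, attained at (-1, -4).

-855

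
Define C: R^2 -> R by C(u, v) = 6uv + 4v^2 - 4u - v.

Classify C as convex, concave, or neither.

C is quadratic, so its Hessian is the constant matrix H = [[0, 6], [6, 8]].
det(H) = -36, tr(H) = 8.
det(H) < 0, so H is indefinite: neither convex nor concave.

neither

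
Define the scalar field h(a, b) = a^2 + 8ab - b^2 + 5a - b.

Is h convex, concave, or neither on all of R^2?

h is quadratic, so its Hessian is the constant matrix H = [[2, 8], [8, -2]].
det(H) = -68, tr(H) = 0.
det(H) < 0, so H is indefinite: neither convex nor concave.

neither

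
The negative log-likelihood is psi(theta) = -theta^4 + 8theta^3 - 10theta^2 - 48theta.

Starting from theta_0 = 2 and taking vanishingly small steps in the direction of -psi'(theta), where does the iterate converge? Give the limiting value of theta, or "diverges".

psi'(theta) = -4(theta - 4)(theta - 3)(theta + 1), so psi'(2) = -24.
Gradient descent moves in the -psi' direction, i.e. theta is increasing.
The nearest critical point in that direction is theta = 3, where psi'' = 16 > 0 (a local minimum). The iterate converges there.

3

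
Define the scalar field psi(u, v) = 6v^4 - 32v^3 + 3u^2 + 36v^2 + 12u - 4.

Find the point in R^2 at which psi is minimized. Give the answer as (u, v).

psi(u,v) separates as P(u) + Q(v) − 4, so its minimum is min P + min Q − 4.
P'(u) = 6u + 12 vanishes at u ∈ {-2}; Q'(v) = 24v(v - 3)(v - 1) vanishes at v ∈ {0, 1, 3}.
Local minima of P (where P''>0): P(-2)=-12. Local minima of Q: Q(0)=0, Q(3)=-54.
So the global minimum of psi is P(-2) + Q(3) − 4 = -12 − 54 − 4 = -70, attained at (-2, 3).

(-2, 3)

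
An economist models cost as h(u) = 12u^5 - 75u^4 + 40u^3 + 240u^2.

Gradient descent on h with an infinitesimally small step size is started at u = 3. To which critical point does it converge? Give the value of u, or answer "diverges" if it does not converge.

4

h'(u) = 60u(u - 4)(u - 2)(u + 1), so h'(3) = -720.
Gradient descent moves in the -h' direction, i.e. u is increasing.
The nearest critical point in that direction is u = 4, where h'' = 2400 > 0 (a local minimum). The iterate converges there.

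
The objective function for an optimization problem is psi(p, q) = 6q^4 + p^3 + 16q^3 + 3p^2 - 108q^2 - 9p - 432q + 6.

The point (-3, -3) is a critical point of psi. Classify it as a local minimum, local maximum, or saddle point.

saddle point

The mixed partial ∂²psi/∂p∂q is 0, so the Hessian at any point is diag(psi_pp, psi_qq) = diag(6(p + 1), 24(3q^2 + 4q - 9)).
At (-3, -3): H = diag(-12, 144).
The eigenvalues have opposite signs, so H is indefinite: a saddle point.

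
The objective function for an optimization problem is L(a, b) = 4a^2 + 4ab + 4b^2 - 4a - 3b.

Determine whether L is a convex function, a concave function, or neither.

convex

L is quadratic, so its Hessian is the constant matrix H = [[8, 4], [4, 8]].
det(H) = 48, tr(H) = 16.
det(H) > 0 and tr(H) > 0, so H is positive definite everywhere: convex.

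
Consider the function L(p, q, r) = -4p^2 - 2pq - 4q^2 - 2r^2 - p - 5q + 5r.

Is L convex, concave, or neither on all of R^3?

concave

L is quadratic, so its Hessian is the constant matrix H = [[-8, -2, 0], [-2, -8, 0], [0, 0, -4]].
Leading principal minors: -8, 60, -240.
Signs alternate −, +, − ⇒ H ≺ 0 ⇒ concave.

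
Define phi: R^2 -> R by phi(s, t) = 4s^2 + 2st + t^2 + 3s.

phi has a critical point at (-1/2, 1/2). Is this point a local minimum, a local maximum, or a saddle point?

local minimum

The Hessian of phi is constant: H = [[8, 2], [2, 2]].
det(H) = 8·2 − 2² = 12.
det(H) > 0 and tr(H) = 10 > 0, so H is positive definite and the point is a local minimum.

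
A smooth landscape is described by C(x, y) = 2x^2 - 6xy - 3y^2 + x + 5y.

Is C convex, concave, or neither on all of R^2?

neither

C is quadratic, so its Hessian is the constant matrix H = [[4, -6], [-6, -6]].
det(H) = -60, tr(H) = -2.
det(H) < 0, so H is indefinite: neither convex nor concave.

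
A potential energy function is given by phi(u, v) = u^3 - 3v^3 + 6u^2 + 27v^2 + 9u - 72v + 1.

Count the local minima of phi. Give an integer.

1

phi separates as a function of u plus a function of v, so ∇phi=0 decouples.
∂phi/∂u = 3(u + 1)(u + 3) = 0 at u ∈ {-3, -1}; ∂phi/∂v = -9(v - 4)(v - 2) = 0 at v ∈ {2, 4}.
The Hessian is diagonal: diag(phi_uu, phi_vv). Second derivatives: phi_uu(-3)=-6, phi_uu(-1)=6; phi_vv(2)=18, phi_vv(4)=-18.
Local minima occur where both diagonal entries positive: (-1, 2). Count: 1.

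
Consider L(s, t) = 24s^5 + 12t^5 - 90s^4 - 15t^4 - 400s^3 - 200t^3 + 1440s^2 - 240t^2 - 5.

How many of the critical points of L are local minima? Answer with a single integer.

4

L separates as a function of s plus a function of t, so ∇L=0 decouples.
∂L/∂s = 120s(s - 4)(s - 2)(s + 3) = 0 at s ∈ {-3, 0, 2, 4}; ∂L/∂t = 60t(t - 4)(t + 1)(t + 2) = 0 at t ∈ {-2, -1, 0, 4}.
The Hessian is diagonal: diag(L_ss, L_tt). Second derivatives: L_ss(-3)=-12600, L_ss(0)=2880, L_ss(2)=-2400, L_ss(4)=6720; L_tt(-2)=-720, L_tt(-1)=300, L_tt(0)=-480, L_tt(4)=7200.
Local minima occur where both diagonal entries positive: (0, -1), (0, 4), (4, -1), (4, 4). Count: 4.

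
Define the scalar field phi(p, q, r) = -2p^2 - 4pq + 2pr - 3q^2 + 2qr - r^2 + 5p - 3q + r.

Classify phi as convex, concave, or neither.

concave

phi is quadratic, so its Hessian is the constant matrix H = [[-4, -4, 2], [-4, -6, 2], [2, 2, -2]].
Leading principal minors: -4, 8, -8.
Signs alternate −, +, − ⇒ H ≺ 0 ⇒ concave.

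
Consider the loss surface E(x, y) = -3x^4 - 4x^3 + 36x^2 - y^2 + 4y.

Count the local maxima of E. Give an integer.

2

E separates as a function of x plus a function of y, so ∇E=0 decouples.
∂E/∂x = -12x(x - 2)(x + 3) = 0 at x ∈ {-3, 0, 2}; ∂E/∂y = -2(y - 2) = 0 at y ∈ {2}.
The Hessian is diagonal: diag(E_xx, E_yy). Second derivatives: E_xx(-3)=-180, E_xx(0)=72, E_xx(2)=-120; E_yy(2)=-2.
Local maxima occur where both diagonal entries negative: (-3, 2), (2, 2). Count: 2.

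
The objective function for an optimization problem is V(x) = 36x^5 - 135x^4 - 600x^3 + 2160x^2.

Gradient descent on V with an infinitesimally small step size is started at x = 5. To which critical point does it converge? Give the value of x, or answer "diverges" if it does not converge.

4

V'(x) = 180x(x - 4)(x - 2)(x + 3), so V'(5) = 21600.
Gradient descent moves in the -V' direction, i.e. x is decreasing.
The nearest critical point in that direction is x = 4, where V'' = 10080 > 0 (a local minimum). The iterate converges there.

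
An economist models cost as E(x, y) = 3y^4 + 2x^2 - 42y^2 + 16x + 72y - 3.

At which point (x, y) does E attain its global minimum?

(-4, -3)

E(x,y) separates as P(x) + Q(y) − 3, so its minimum is min P + min Q − 3.
P'(x) = 4x + 16 vanishes at x ∈ {-4}; Q'(y) = 12(y - 2)(y - 1)(y + 3) vanishes at y ∈ {-3, 1, 2}.
Local minima of P (where P''>0): P(-4)=-32. Local minima of Q: Q(-3)=-351, Q(2)=24.
So the global minimum of E is P(-4) + Q(-3) − 3 = -32 − 351 − 3 = -386, attained at (-4, -3).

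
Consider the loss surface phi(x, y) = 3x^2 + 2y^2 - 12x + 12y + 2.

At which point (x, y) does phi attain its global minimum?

(2, -3)

phi(x,y) separates as P(x) + Q(y) + 2, so its minimum is min P + min Q + 2.
P'(x) = 6x - 12 vanishes at x ∈ {2}; Q'(y) = 4y + 12 vanishes at y ∈ {-3}.
Local minima of P (where P''>0): P(2)=-12. Local minima of Q: Q(-3)=-18.
So the global minimum of phi is P(2) + Q(-3) + 2 = -12 − 18 + 2 = -28, attained at (2, -3).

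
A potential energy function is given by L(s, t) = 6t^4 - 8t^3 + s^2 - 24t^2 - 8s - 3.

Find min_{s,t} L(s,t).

-83

L(s,t) separates as P(s) + Q(t) − 3, so its minimum is min P + min Q − 3.
P'(s) = 2s - 8 vanishes at s ∈ {4}; Q'(t) = 24t(t - 2)(t + 1) vanishes at t ∈ {-1, 0, 2}.
Local minima of P (where P''>0): P(4)=-16. Local minima of Q: Q(-1)=-10, Q(2)=-64.
So the global minimum of L is P(4) + Q(2) − 3 = -16 − 64 − 3 = -83, attained at (4, 2).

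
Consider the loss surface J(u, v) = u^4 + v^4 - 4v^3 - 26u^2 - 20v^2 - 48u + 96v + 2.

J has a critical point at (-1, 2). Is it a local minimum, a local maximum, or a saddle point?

local maximum

The mixed partial ∂²J/∂u∂v is 0, so the Hessian at any point is diag(J_uu, J_vv) = diag(4(3u^2 - 13), 4(3v^2 - 6v - 10)).
At (-1, 2): H = diag(-40, -40).
Both eigenvalues are negative, so H is negative definite: a local maximum.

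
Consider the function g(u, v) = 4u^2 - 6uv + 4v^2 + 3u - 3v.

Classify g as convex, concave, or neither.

convex

g is quadratic, so its Hessian is the constant matrix H = [[8, -6], [-6, 8]].
det(H) = 28, tr(H) = 16.
det(H) > 0 and tr(H) > 0, so H is positive definite everywhere: convex.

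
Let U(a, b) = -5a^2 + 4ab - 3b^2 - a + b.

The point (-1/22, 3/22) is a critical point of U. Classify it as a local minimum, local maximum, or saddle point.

The Hessian of U is constant: H = [[-10, 4], [4, -6]].
det(H) = (-10)·(-6) − 4² = 44.
det(H) > 0 and tr(H) = -16 < 0, so H is negative definite and the point is a local maximum.

local maximum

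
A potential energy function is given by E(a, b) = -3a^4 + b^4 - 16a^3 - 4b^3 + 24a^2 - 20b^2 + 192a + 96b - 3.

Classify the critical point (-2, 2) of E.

saddle point

The mixed partial ∂²E/∂a∂b is 0, so the Hessian at any point is diag(E_aa, E_bb) = diag(12(-3a^2 - 8a + 4), 4(3b^2 - 6b - 10)).
At (-2, 2): H = diag(96, -40).
The eigenvalues have opposite signs, so H is indefinite: a saddle point.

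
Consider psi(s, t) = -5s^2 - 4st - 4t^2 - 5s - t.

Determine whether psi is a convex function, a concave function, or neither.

concave

psi is quadratic, so its Hessian is the constant matrix H = [[-10, -4], [-4, -8]].
det(H) = 64, tr(H) = -18.
det(H) > 0 and tr(H) < 0, so H is negative definite everywhere: concave.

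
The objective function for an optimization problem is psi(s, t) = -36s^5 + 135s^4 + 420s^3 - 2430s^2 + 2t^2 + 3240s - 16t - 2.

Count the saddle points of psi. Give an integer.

psi separates as a function of s plus a function of t, so ∇psi=0 decouples.
∂psi/∂s = -180(s - 3)(s - 2)(s - 1)(s + 3) = 0 at s ∈ {-3, 1, 2, 3}; ∂psi/∂t = 4(t - 4) = 0 at t ∈ {4}.
The Hessian is diagonal: diag(psi_ss, psi_tt). Second derivatives: psi_ss(-3)=21600, psi_ss(1)=-1440, psi_ss(2)=900, psi_ss(3)=-2160; psi_tt(4)=4.
Saddle points occur where the two diagonal entries have opposite signs: (1, 4), (3, 4). Count: 2.

2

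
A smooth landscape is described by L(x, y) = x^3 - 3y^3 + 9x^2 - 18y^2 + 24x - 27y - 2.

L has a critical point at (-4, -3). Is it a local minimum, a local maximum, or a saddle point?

The mixed partial ∂²L/∂x∂y is 0, so the Hessian at any point is diag(L_xx, L_yy) = diag(6(x + 3), -18(y + 2)).
At (-4, -3): H = diag(-6, 18).
The eigenvalues have opposite signs, so H is indefinite: a saddle point.

saddle point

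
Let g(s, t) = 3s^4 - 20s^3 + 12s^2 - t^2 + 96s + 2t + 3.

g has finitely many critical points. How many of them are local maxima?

g separates as a function of s plus a function of t, so ∇g=0 decouples.
∂g/∂s = 12(s - 4)(s - 2)(s + 1) = 0 at s ∈ {-1, 2, 4}; ∂g/∂t = -2(t - 1) = 0 at t ∈ {1}.
The Hessian is diagonal: diag(g_ss, g_tt). Second derivatives: g_ss(-1)=180, g_ss(2)=-72, g_ss(4)=120; g_tt(1)=-2.
Local maxima occur where both diagonal entries negative: (2, 1). Count: 1.

1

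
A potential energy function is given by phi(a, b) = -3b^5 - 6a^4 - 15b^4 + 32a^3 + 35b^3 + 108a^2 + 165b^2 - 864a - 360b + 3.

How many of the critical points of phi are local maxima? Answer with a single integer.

4

phi separates as a function of a plus a function of b, so ∇phi=0 decouples.
∂phi/∂a = -24(a - 4)(a - 3)(a + 3) = 0 at a ∈ {-3, 3, 4}; ∂phi/∂b = -15(b - 2)(b - 1)(b + 3)(b + 4) = 0 at b ∈ {-4, -3, 1, 2}.
The Hessian is diagonal: diag(phi_aa, phi_bb). Second derivatives: phi_aa(-3)=-1008, phi_aa(3)=144, phi_aa(4)=-168; phi_bb(-4)=450, phi_bb(-3)=-300, phi_bb(1)=300, phi_bb(2)=-450.
Local maxima occur where both diagonal entries negative: (-3, -3), (-3, 2), (4, -3), (4, 2). Count: 4.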